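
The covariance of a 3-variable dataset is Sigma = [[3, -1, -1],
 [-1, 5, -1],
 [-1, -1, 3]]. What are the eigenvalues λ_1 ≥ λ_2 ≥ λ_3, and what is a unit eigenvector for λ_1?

Step 1 — characteristic polynomial p(λ) = det(λI - Sigma) = λ³ - tr·λ² + c_1·λ - det, where tr = trace, c_1 = sum of the principal 2×2 minors, det = det(Sigma):
  tr = 3 + 5 + 3 = 11,
  c_1 = (3·5 - (-1)²) + (3·3 - (-1)²) + (5·3 - (-1)²) = 14 + 8 + 14 = 36,
  det = 3·(5·3 - (-1)²) - (-1)·((-1)·3 - (-1)·(-1)) + (-1)·((-1)·(-1) - 5·(-1)) = 3·(14) - (-1)·(-4) + (-1)·(6) = 32.
  So p(λ) = λ³ - 11λ² + 36λ - 32.
Step 2 — look for an integer root (rational root theorem: any rational root is an integer divisor of 32). Testing λ = 4:
  p(4) = 64 - 176 + 144 - 32 = 0  ✓
  Dividing out (λ - 4): p(λ) = (λ - 4)(λ² - 7λ + 8).
Step 3 — remaining eigenvalues from the quadratic λ² - 7λ + 8 = 0:
  Δ = 7² - 4·8 = 49 - 32 = 17,  λ = (7 ± √17)/2 = (7 ± 4.1231)/2 ≈ 5.5616 or 1.4384.
  Sorted: λ_1 = 5.5616,  λ_2 = 4,  λ_3 = 1.4384  (check: sum = 11 = tr ✓).

Step 4 — unit eigenvector for λ_1 ≈ 5.5616: v spans the null space of (Sigma - λ_1 I), whose rows are
  r_1 = (-2.5616, -1, -1),  r_2 = (-1, -0.5616, -1),  r_3 = (-1, -1, -2.5616).
  v is orthogonal to every row, so take v ∝ r_1 × r_2 = ((-1)·(-1) - (-1)·(-0.5616), (-1)·(-1) - (-2.5616)·(-1), (-2.5616)·(-0.5616) - (-1)·(-1)) ≈ (0.4384, -1.5616, 0.4384).
  Let u = (0.4384, -1.5616, 0.4384).
  ||u|| = √((0.4384)² + (-1.5616)² + (0.4384)²) = √(2.8229) ≈ 1.6802,  v_1 = u/||u|| ≈ (0.261, -0.9294, 0.261) (||v_1|| = 1).

λ_1 = 5.5616,  λ_2 = 4,  λ_3 = 1.4384;  v_1 ≈ (0.261, -0.9294, 0.261)


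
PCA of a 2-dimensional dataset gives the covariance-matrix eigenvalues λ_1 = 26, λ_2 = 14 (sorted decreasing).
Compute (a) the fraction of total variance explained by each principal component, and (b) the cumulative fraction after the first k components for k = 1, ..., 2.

Step 1 — total variance = trace(Sigma) = Σ λ_i = 26 + 14 = 40.

Step 2 — fraction explained by component i = λ_i / Σ λ:
  PC1: 26/40 = 0.65
  PC2: 14/40 = 0.35

Step 3 — cumulative fraction after k components = (λ_1 + ... + λ_k) / Σ λ:
  k = 1: 26/40 = 0.65
  k = 2: (26 + 14)/40 = 40/40 = 1

Summary (fraction, with percent):

explained: PC1 0.65 (65%), PC2 0.35 (35%);  cumulative: 0.65, 1


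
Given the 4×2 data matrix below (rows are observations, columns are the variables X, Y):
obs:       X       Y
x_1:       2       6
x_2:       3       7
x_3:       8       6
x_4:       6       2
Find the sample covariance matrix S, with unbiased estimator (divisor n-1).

Step 1 — column means:
  mean(X) = (2 + 3 + 8 + 6) / 4 = 19/4 = 4.75
  mean(Y) = (6 + 7 + 6 + 2) / 4 = 21/4 = 5.25

Step 2 — sample covariance S[i,j] = (1/(n-1)) · Σ_k (x_{k,i} - mean_i) · (x_{k,j} - mean_j), with n-1 = 3.
  S[X,X] = ((-2.75)·(-2.75) + (-1.75)·(-1.75) + (3.25)·(3.25) + (1.25)·(1.25)) / 3 = 22.75/3 = 7.5833
  S[X,Y] = ((-2.75)·(0.75) + (-1.75)·(1.75) + (3.25)·(0.75) + (1.25)·(-3.25)) / 3 = -6.75/3 = -2.25
  S[Y,Y] = ((0.75)·(0.75) + (1.75)·(1.75) + (0.75)·(0.75) + (-3.25)·(-3.25)) / 3 = 14.75/3 = 4.9167

S is symmetric (S[j,i] = S[i,j]). Assembling:

S = [[7.5833, -2.25],
 [-2.25, 4.9167]]


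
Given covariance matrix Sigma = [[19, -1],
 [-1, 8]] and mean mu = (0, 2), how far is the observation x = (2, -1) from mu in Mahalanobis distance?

Step 1 — centre the observation: (x - mu) = (2, -3).

Step 2 — invert Sigma. det(Sigma) = 19·8 - (-1)² = 151.
  Sigma^{-1} = (1/det) · [[d, -b], [-b, a]] = [[0.053, 0.0066],
 [0.0066, 0.1258]].

Step 3 — form the quadratic (x - mu)^T · Sigma^{-1} · (x - mu):
  Sigma^{-1} · (x - mu) = (0.0861, -0.3642).
  (x - mu)^T · [Sigma^{-1} · (x - mu)] = (2)·(0.0861) + (-3)·(-0.3642) = 1.2649.

Step 4 — take square root: d = √(1.2649) ≈ 1.1247.

d(x, mu) = √(1.2649) ≈ 1.1247


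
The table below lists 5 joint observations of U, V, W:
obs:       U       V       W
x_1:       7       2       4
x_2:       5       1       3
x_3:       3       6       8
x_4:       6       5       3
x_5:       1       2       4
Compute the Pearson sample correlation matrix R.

Step 1 — column means:
  mean(U) = (7 + 5 + 3 + 6 + 1) / 5 = 22/5 = 4.4
  mean(V) = (2 + 1 + 6 + 5 + 2) / 5 = 16/5 = 3.2
  mean(W) = (4 + 3 + 8 + 3 + 4) / 5 = 22/5 = 4.4

Step 2 — sample variances and covariances s[i,j] = (1/(n-1)) · Σ_k (x_{k,i} - mean_i) · (x_{k,j} - mean_j), with n-1 = 4:
  s[U,U] = ((2.6)·(2.6) + (0.6)·(0.6) + (-1.4)·(-1.4) + (1.6)·(1.6) + (-3.4)·(-3.4)) / 4 = 23.2/4 = 5.8
  s[U,V] = ((2.6)·(-1.2) + (0.6)·(-2.2) + (-1.4)·(2.8) + (1.6)·(1.8) + (-3.4)·(-1.2)) / 4 = -1.4/4 = -0.35
  s[U,W] = ((2.6)·(-0.4) + (0.6)·(-1.4) + (-1.4)·(3.6) + (1.6)·(-1.4) + (-3.4)·(-0.4)) / 4 = -7.8/4 = -1.95
  s[V,V] = ((-1.2)·(-1.2) + (-2.2)·(-2.2) + (2.8)·(2.8) + (1.8)·(1.8) + (-1.2)·(-1.2)) / 4 = 18.8/4 = 4.7
  s[V,W] = ((-1.2)·(-0.4) + (-2.2)·(-1.4) + (2.8)·(3.6) + (1.8)·(-1.4) + (-1.2)·(-0.4)) / 4 = 11.6/4 = 2.9
  s[W,W] = ((-0.4)·(-0.4) + (-1.4)·(-1.4) + (3.6)·(3.6) + (-1.4)·(-1.4) + (-0.4)·(-0.4)) / 4 = 17.2/4 = 4.3
  Sample standard deviations s_i = √(s[i,i]):
  s(U) = √(5.8) = 2.4083
  s(V) = √(4.7) = 2.1679
  s(W) = √(4.3) = 2.0736

Step 3 — r_{ij} = s_{ij} / (s_i · s_j):
  r[U,U] = 1 (diagonal).
  r[U,V] = -0.35 / (2.4083 · 2.1679) = -0.35 / 5.2211 = -0.067
  r[U,W] = -1.95 / (2.4083 · 2.0736) = -1.95 / 4.994 = -0.3905
  r[V,V] = 1 (diagonal).
  r[V,W] = 2.9 / (2.1679 · 2.0736) = 2.9 / 4.4956 = 0.6451
  r[W,W] = 1 (diagonal).

R is symmetric with unit diagonal. Assembling:

R = [[1, -0.067, -0.3905],
 [-0.067, 1, 0.6451],
 [-0.3905, 0.6451, 1]]


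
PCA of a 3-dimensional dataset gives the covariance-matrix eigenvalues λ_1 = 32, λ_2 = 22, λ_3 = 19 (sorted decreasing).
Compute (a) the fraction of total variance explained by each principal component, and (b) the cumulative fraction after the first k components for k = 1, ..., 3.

Step 1 — total variance = trace(Sigma) = Σ λ_i = 32 + 22 + 19 = 73.

Step 2 — fraction explained by component i = λ_i / Σ λ:
  PC1: 32/73 = 0.4384
  PC2: 22/73 = 0.3014
  PC3: 19/73 = 0.2603

Step 3 — cumulative fraction after k components = (λ_1 + ... + λ_k) / Σ λ:
  k = 1: 32/73 = 0.4384
  k = 2: (32 + 22)/73 = 54/73 = 0.7397
  k = 3: (32 + 22 + 19)/73 = 73/73 = 1

Summary (fraction, with percent):

explained: PC1 0.4384 (43.84%), PC2 0.3014 (30.14%), PC3 0.2603 (26.03%);  cumulative: 0.4384, 0.7397, 1


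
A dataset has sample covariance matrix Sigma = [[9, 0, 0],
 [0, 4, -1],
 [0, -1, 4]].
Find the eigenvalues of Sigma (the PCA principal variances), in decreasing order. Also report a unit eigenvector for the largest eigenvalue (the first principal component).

Step 1 — characteristic polynomial p(λ) = det(λI - Sigma) = λ³ - tr·λ² + c_1·λ - det, where tr = trace, c_1 = sum of the principal 2×2 minors, det = det(Sigma):
  tr = 9 + 4 + 4 = 17,
  c_1 = (9·4 - (0)²) + (9·4 - (0)²) + (4·4 - (-1)²) = 36 + 36 + 15 = 87,
  det = 9·(4·4 - (-1)²) - (0)·((0)·4 - (-1)·(0)) + (0)·((0)·(-1) - 4·(0)) = 9·(15) - (0)·(0) + (0)·(0) = 135.
  So p(λ) = λ³ - 17λ² + 87λ - 135.
Step 2 — look for an integer root (rational root theorem: any rational root is an integer divisor of 135). Testing λ = 3:
  p(3) = 27 - 153 + 261 - 135 = 0  ✓
  Dividing out (λ - 3): p(λ) = (λ - 3)(λ² - 14λ + 45).
Step 3 — remaining eigenvalues from the quadratic λ² - 14λ + 45 = 0:
  Δ = 14² - 4·45 = 196 - 180 = 16,  λ = (14 ± √16)/2 = (14 ± 4)/2 = 9 or 5.
  Sorted: λ_1 = 9,  λ_2 = 5,  λ_3 = 3  (check: sum = 17 = tr ✓).

Step 4 — unit eigenvector for λ_1 = 9: v spans the null space of (Sigma - λ_1 I), whose rows are
  r_1 = (0, 0, 0),  r_2 = (0, -5, -1),  r_3 = (0, -1, -5).
  v is orthogonal to every row, so take v ∝ r_2 × r_3 = ((-5)·(-5) - (-1)·(-1), (-1)·(0) - (0)·(-5), (0)·(-1) - (-5)·(0)) = (24, 0, 0).
  Rescale (divide by 24): u = (1, 0, 0).
  ||u|| = √((1)² + (0)² + (0)²) = √(1) = 1,  v_1 = u/||u|| ≈ (1, 0, 0) (||v_1|| = 1).

λ_1 = 9,  λ_2 = 5,  λ_3 = 3;  v_1 ≈ (1, 0, 0)


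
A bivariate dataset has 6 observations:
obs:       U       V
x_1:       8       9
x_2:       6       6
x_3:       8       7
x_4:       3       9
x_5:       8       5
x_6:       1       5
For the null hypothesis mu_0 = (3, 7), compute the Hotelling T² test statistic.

Step 1 — sample mean vector:
  mean(U) = (8 + 6 + 8 + 3 + 8 + 1) / 6 = 34/6 = 5.6667
  mean(V) = (9 + 6 + 7 + 9 + 5 + 5) / 6 = 41/6 = 6.8333
  x̄ = (5.6667, 6.8333),  deviation x̄ - mu_0 = (5.6667, 6.8333) - (3, 7) = (2.6667, -0.1667).

Step 2 — sample covariance matrix, S[i,j] = (1/(n-1)) · Σ_k (x_{k,i} - mean_i) · (x_{k,j} - mean_j), divisor n-1 = 5:
  S[U,U] = ((2.3333)·(2.3333) + (0.3333)·(0.3333) + (2.3333)·(2.3333) + (-2.6667)·(-2.6667) + (2.3333)·(2.3333) + (-4.6667)·(-4.6667)) / 5 = 45.3333/5 = 9.0667
  S[U,V] = ((2.3333)·(2.1667) + (0.3333)·(-0.8333) + (2.3333)·(0.1667) + (-2.6667)·(2.1667) + (2.3333)·(-1.8333) + (-4.6667)·(-1.8333)) / 5 = 3.6667/5 = 0.7333
  S[V,V] = ((2.1667)·(2.1667) + (-0.8333)·(-0.8333) + (0.1667)·(0.1667) + (2.1667)·(2.1667) + (-1.8333)·(-1.8333) + (-1.8333)·(-1.8333)) / 5 = 16.8333/5 = 3.3667
  S = [[9.0667, 0.7333],
 [0.7333, 3.3667]].

Step 3 — invert S. det(S) = 9.0667·3.3667 - (0.7333)² = 29.9867.
  S^{-1} = (1/det) · [[d, -b], [-b, a]] = [[0.1123, -0.0245],
 [-0.0245, 0.3024]].

Step 4 — quadratic form (x̄ - mu_0)^T · S^{-1} · (x̄ - mu_0):
  S^{-1} · (x̄ - mu_0) = (0.3035, -0.1156),
  (x̄ - mu_0)^T · [...] = (2.6667)·(0.3035) + (-0.1667)·(-0.1156) = 0.8285.

Step 5 — scale by n: T² = 6 · 0.8285 = 4.9711.

T² ≈ 4.9711


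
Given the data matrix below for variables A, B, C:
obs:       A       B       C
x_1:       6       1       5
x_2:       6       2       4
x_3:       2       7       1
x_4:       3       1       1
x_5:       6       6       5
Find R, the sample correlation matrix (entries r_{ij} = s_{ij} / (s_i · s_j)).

Step 1 — column means:
  mean(A) = (6 + 6 + 2 + 3 + 6) / 5 = 23/5 = 4.6
  mean(B) = (1 + 2 + 7 + 1 + 6) / 5 = 17/5 = 3.4
  mean(C) = (5 + 4 + 1 + 1 + 5) / 5 = 16/5 = 3.2

Step 2 — sample variances and covariances s[i,j] = (1/(n-1)) · Σ_k (x_{k,i} - mean_i) · (x_{k,j} - mean_j), with n-1 = 4:
  s[A,A] = ((1.4)·(1.4) + (1.4)·(1.4) + (-2.6)·(-2.6) + (-1.6)·(-1.6) + (1.4)·(1.4)) / 4 = 15.2/4 = 3.8
  s[A,B] = ((1.4)·(-2.4) + (1.4)·(-1.4) + (-2.6)·(3.6) + (-1.6)·(-2.4) + (1.4)·(2.6)) / 4 = -7.2/4 = -1.8
  s[A,C] = ((1.4)·(1.8) + (1.4)·(0.8) + (-2.6)·(-2.2) + (-1.6)·(-2.2) + (1.4)·(1.8)) / 4 = 15.4/4 = 3.85
  s[B,B] = ((-2.4)·(-2.4) + (-1.4)·(-1.4) + (3.6)·(3.6) + (-2.4)·(-2.4) + (2.6)·(2.6)) / 4 = 33.2/4 = 8.3
  s[B,C] = ((-2.4)·(1.8) + (-1.4)·(0.8) + (3.6)·(-2.2) + (-2.4)·(-2.2) + (2.6)·(1.8)) / 4 = -3.4/4 = -0.85
  s[C,C] = ((1.8)·(1.8) + (0.8)·(0.8) + (-2.2)·(-2.2) + (-2.2)·(-2.2) + (1.8)·(1.8)) / 4 = 16.8/4 = 4.2
  Sample standard deviations s_i = √(s[i,i]):
  s(A) = √(3.8) = 1.9494
  s(B) = √(8.3) = 2.881
  s(C) = √(4.2) = 2.0494

Step 3 — r_{ij} = s_{ij} / (s_i · s_j):
  r[A,A] = 1 (diagonal).
  r[A,B] = -1.8 / (1.9494 · 2.881) = -1.8 / 5.616 = -0.3205
  r[A,C] = 3.85 / (1.9494 · 2.0494) = 3.85 / 3.995 = 0.9637
  r[B,B] = 1 (diagonal).
  r[B,C] = -0.85 / (2.881 · 2.0494) = -0.85 / 5.9042 = -0.144
  r[C,C] = 1 (diagonal).

R is symmetric with unit diagonal. Assembling:

R = [[1, -0.3205, 0.9637],
 [-0.3205, 1, -0.144],
 [0.9637, -0.144, 1]]


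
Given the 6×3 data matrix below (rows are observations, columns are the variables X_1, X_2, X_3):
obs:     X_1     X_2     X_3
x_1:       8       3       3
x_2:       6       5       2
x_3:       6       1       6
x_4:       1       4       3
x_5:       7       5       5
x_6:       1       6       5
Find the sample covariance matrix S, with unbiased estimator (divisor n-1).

Step 1 — column means:
  mean(X_1) = (8 + 6 + 6 + 1 + 7 + 1) / 6 = 29/6 = 4.8333
  mean(X_2) = (3 + 5 + 1 + 4 + 5 + 6) / 6 = 24/6 = 4
  mean(X_3) = (3 + 2 + 6 + 3 + 5 + 5) / 6 = 24/6 = 4

Step 2 — sample covariance S[i,j] = (1/(n-1)) · Σ_k (x_{k,i} - mean_i) · (x_{k,j} - mean_j), with n-1 = 5.
  S[X_1,X_1] = ((3.1667)·(3.1667) + (1.1667)·(1.1667) + (1.1667)·(1.1667) + (-3.8333)·(-3.8333) + (2.1667)·(2.1667) + (-3.8333)·(-3.8333)) / 5 = 46.8333/5 = 9.3667
  S[X_1,X_2] = ((3.1667)·(-1) + (1.1667)·(1) + (1.1667)·(-3) + (-3.8333)·(0) + (2.1667)·(1) + (-3.8333)·(2)) / 5 = -11/5 = -2.2
  S[X_1,X_3] = ((3.1667)·(-1) + (1.1667)·(-2) + (1.1667)·(2) + (-3.8333)·(-1) + (2.1667)·(1) + (-3.8333)·(1)) / 5 = -1/5 = -0.2
  S[X_2,X_2] = ((-1)·(-1) + (1)·(1) + (-3)·(-3) + (0)·(0) + (1)·(1) + (2)·(2)) / 5 = 16/5 = 3.2
  S[X_2,X_3] = ((-1)·(-1) + (1)·(-2) + (-3)·(2) + (0)·(-1) + (1)·(1) + (2)·(1)) / 5 = -4/5 = -0.8
  S[X_3,X_3] = ((-1)·(-1) + (-2)·(-2) + (2)·(2) + (-1)·(-1) + (1)·(1) + (1)·(1)) / 5 = 12/5 = 2.4

S is symmetric (S[j,i] = S[i,j]). Assembling:

S = [[9.3667, -2.2, -0.2],
 [-2.2, 3.2, -0.8],
 [-0.2, -0.8, 2.4]]


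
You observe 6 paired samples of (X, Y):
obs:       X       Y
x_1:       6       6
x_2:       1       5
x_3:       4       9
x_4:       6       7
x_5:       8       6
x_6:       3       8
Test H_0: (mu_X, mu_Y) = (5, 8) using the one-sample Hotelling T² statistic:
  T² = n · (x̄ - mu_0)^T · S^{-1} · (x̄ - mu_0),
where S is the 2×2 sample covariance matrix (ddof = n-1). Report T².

Step 1 — sample mean vector:
  mean(X) = (6 + 1 + 4 + 6 + 8 + 3) / 6 = 28/6 = 4.6667
  mean(Y) = (6 + 5 + 9 + 7 + 6 + 8) / 6 = 41/6 = 6.8333
  x̄ = (4.6667, 6.8333),  deviation x̄ - mu_0 = (4.6667, 6.8333) - (5, 8) = (-0.3333, -1.1667).

Step 2 — sample covariance matrix, S[i,j] = (1/(n-1)) · Σ_k (x_{k,i} - mean_i) · (x_{k,j} - mean_j), divisor n-1 = 5:
  S[X,X] = ((1.3333)·(1.3333) + (-3.6667)·(-3.6667) + (-0.6667)·(-0.6667) + (1.3333)·(1.3333) + (3.3333)·(3.3333) + (-1.6667)·(-1.6667)) / 5 = 31.3333/5 = 6.2667
  S[X,Y] = ((1.3333)·(-0.8333) + (-3.6667)·(-1.8333) + (-0.6667)·(2.1667) + (1.3333)·(0.1667) + (3.3333)·(-0.8333) + (-1.6667)·(1.1667)) / 5 = -0.3333/5 = -0.0667
  S[Y,Y] = ((-0.8333)·(-0.8333) + (-1.8333)·(-1.8333) + (2.1667)·(2.1667) + (0.1667)·(0.1667) + (-0.8333)·(-0.8333) + (1.1667)·(1.1667)) / 5 = 10.8333/5 = 2.1667
  S = [[6.2667, -0.0667],
 [-0.0667, 2.1667]].

Step 3 — invert S. det(S) = 6.2667·2.1667 - (-0.0667)² = 13.5733.
  S^{-1} = (1/det) · [[d, -b], [-b, a]] = [[0.1596, 0.0049],
 [0.0049, 0.4617]].

Step 4 — quadratic form (x̄ - mu_0)^T · S^{-1} · (x̄ - mu_0):
  S^{-1} · (x̄ - mu_0) = (-0.0589, -0.5403),
  (x̄ - mu_0)^T · [...] = (-0.3333)·(-0.0589) + (-1.1667)·(-0.5403) = 0.65.

Step 5 — scale by n: T² = 6 · 0.65 = 3.8998.

T² ≈ 3.8998


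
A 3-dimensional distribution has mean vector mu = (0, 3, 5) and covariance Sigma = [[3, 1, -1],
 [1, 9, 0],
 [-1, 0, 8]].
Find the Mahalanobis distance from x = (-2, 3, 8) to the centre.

Step 1 — centre the observation: (x - mu) = (-2, 0, 3).

Step 2 — invert Sigma (cofactor / det for 3×3, or solve directly):
  Sigma^{-1} = [[0.3618, -0.0402, 0.0452],
 [-0.0402, 0.1156, -0.005],
 [0.0452, -0.005, 0.1307]].

Step 3 — form the quadratic (x - mu)^T · Sigma^{-1} · (x - mu):
  Sigma^{-1} · (x - mu) = (-0.5879, 0.0653, 0.3015).
  (x - mu)^T · [Sigma^{-1} · (x - mu)] = (-2)·(-0.5879) + (0)·(0.0653) + (3)·(0.3015) = 2.0804.

Step 4 — take square root: d = √(2.0804) ≈ 1.4424.

d(x, mu) = √(2.0804) ≈ 1.4424


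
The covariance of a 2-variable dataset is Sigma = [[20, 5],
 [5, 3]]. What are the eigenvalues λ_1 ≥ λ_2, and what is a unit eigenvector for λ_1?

Step 1 — characteristic polynomial of 2×2 Sigma:
  det(Sigma - λI) = λ² - trace · λ + det = 0.
  trace = 20 + 3 = 23, det = 20·3 - (5)² = 35.
Step 2 — discriminant:
  Δ = trace² - 4·det = 529 - 140 = 389.
Step 3 — eigenvalues:
  λ = (trace ± √Δ)/2 = (23 ± 19.7231)/2,
  λ_1 = 21.3615,  λ_2 = 1.6385.

Step 4 — unit eigenvector for λ_1: solve (Sigma - λ_1 I)v = 0. First row:
  (20 - 21.3615)·v_x + (5)·v_y = 0, i.e. (-1.3615)·v_x + (5)·v_y = 0,
  so v ∝ (b, λ_1 - a) = (5, 1.3615) = u.
  ||u|| = √((5)² + (1.3615)²) = √(26.8538) ≈ 5.1821,
  v_1 = u/||u|| ≈ (0.9649, 0.2627) (||v_1|| = 1).

λ_1 = 21.3615,  λ_2 = 1.6385;  v_1 ≈ (0.9649, 0.2627)


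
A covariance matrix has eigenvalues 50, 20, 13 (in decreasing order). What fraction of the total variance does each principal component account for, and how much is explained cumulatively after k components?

Step 1 — total variance = trace(Sigma) = Σ λ_i = 50 + 20 + 13 = 83.

Step 2 — fraction explained by component i = λ_i / Σ λ:
  PC1: 50/83 = 0.6024
  PC2: 20/83 = 0.241
  PC3: 13/83 = 0.1566

Step 3 — cumulative fraction after k components = (λ_1 + ... + λ_k) / Σ λ:
  k = 1: 50/83 = 0.6024
  k = 2: (50 + 20)/83 = 70/83 = 0.8434
  k = 3: (50 + 20 + 13)/83 = 83/83 = 1

Summary (fraction, with percent):

explained: PC1 0.6024 (60.24%), PC2 0.241 (24.1%), PC3 0.1566 (15.66%);  cumulative: 0.6024, 0.8434, 1


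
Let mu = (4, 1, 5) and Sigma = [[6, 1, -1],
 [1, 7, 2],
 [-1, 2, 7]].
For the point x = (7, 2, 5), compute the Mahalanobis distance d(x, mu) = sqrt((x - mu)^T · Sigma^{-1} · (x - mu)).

Step 1 — centre the observation: (x - mu) = (3, 1, 0).

Step 2 — invert Sigma (cofactor / det for 3×3, or solve directly):
  Sigma^{-1} = [[0.1786, -0.0357, 0.0357],
 [-0.0357, 0.1627, -0.0516],
 [0.0357, -0.0516, 0.1627]].

Step 3 — form the quadratic (x - mu)^T · Sigma^{-1} · (x - mu):
  Sigma^{-1} · (x - mu) = (0.5, 0.0556, 0.0556).
  (x - mu)^T · [Sigma^{-1} · (x - mu)] = (3)·(0.5) + (1)·(0.0556) + (0)·(0.0556) = 1.5556.

Step 4 — take square root: d = √(1.5556) ≈ 1.2472.

d(x, mu) = √(1.5556) ≈ 1.2472


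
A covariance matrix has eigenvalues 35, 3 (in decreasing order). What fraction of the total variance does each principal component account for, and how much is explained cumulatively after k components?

Step 1 — total variance = trace(Sigma) = Σ λ_i = 35 + 3 = 38.

Step 2 — fraction explained by component i = λ_i / Σ λ:
  PC1: 35/38 = 0.9211
  PC2: 3/38 = 0.0789

Step 3 — cumulative fraction after k components = (λ_1 + ... + λ_k) / Σ λ:
  k = 1: 35/38 = 0.9211
  k = 2: (35 + 3)/38 = 38/38 = 1

Summary (fraction, with percent):

explained: PC1 0.9211 (92.11%), PC2 0.0789 (7.89%);  cumulative: 0.9211, 1


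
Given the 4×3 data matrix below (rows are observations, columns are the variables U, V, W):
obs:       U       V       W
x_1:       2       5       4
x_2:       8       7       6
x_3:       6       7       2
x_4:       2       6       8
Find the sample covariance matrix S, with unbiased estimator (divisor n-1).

Step 1 — column means:
  mean(U) = (2 + 8 + 6 + 2) / 4 = 18/4 = 4.5
  mean(V) = (5 + 7 + 7 + 6) / 4 = 25/4 = 6.25
  mean(W) = (4 + 6 + 2 + 8) / 4 = 20/4 = 5

Step 2 — sample covariance S[i,j] = (1/(n-1)) · Σ_k (x_{k,i} - mean_i) · (x_{k,j} - mean_j), with n-1 = 3.
  S[U,U] = ((-2.5)·(-2.5) + (3.5)·(3.5) + (1.5)·(1.5) + (-2.5)·(-2.5)) / 3 = 27/3 = 9
  S[U,V] = ((-2.5)·(-1.25) + (3.5)·(0.75) + (1.5)·(0.75) + (-2.5)·(-0.25)) / 3 = 7.5/3 = 2.5
  S[U,W] = ((-2.5)·(-1) + (3.5)·(1) + (1.5)·(-3) + (-2.5)·(3)) / 3 = -6/3 = -2
  S[V,V] = ((-1.25)·(-1.25) + (0.75)·(0.75) + (0.75)·(0.75) + (-0.25)·(-0.25)) / 3 = 2.75/3 = 0.9167
  S[V,W] = ((-1.25)·(-1) + (0.75)·(1) + (0.75)·(-3) + (-0.25)·(3)) / 3 = -1/3 = -0.3333
  S[W,W] = ((-1)·(-1) + (1)·(1) + (-3)·(-3) + (3)·(3)) / 3 = 20/3 = 6.6667

S is symmetric (S[j,i] = S[i,j]). Assembling:

S = [[9, 2.5, -2],
 [2.5, 0.9167, -0.3333],
 [-2, -0.3333, 6.6667]]


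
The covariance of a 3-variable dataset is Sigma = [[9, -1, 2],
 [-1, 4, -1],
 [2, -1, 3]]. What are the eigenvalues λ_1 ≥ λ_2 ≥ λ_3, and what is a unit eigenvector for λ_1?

Step 1 — characteristic polynomial p(λ) = det(λI - Sigma) = λ³ - tr·λ² + c_1·λ - det, where tr = trace, c_1 = sum of the principal 2×2 minors, det = det(Sigma):
  tr = 9 + 4 + 3 = 16,
  c_1 = (9·4 - (-1)²) + (9·3 - (2)²) + (4·3 - (-1)²) = 35 + 23 + 11 = 69,
  det = 9·(4·3 - (-1)²) - (-1)·((-1)·3 - (-1)·(2)) + (2)·((-1)·(-1) - 4·(2)) = 9·(11) - (-1)·(-1) + (2)·(-7) = 84.
  So p(λ) = λ³ - 16λ² + 69λ - 84.
Step 2 — look for an integer root (rational root theorem: any rational root is an integer divisor of 84). Testing λ = 4:
  p(4) = 64 - 256 + 276 - 84 = 0  ✓
  Dividing out (λ - 4): p(λ) = (λ - 4)(λ² - 12λ + 21).
Step 3 — remaining eigenvalues from the quadratic λ² - 12λ + 21 = 0:
  Δ = 12² - 4·21 = 144 - 84 = 60,  λ = (12 ± √60)/2 = (12 ± 7.746)/2 ≈ 9.873 or 2.127.
  Sorted: λ_1 = 9.873,  λ_2 = 4,  λ_3 = 2.127  (check: sum = 16 = tr ✓).

Step 4 — unit eigenvector for λ_1 ≈ 9.873: v spans the null space of (Sigma - λ_1 I), whose rows are
  r_1 = (-0.873, -1, 2),  r_2 = (-1, -5.873, -1),  r_3 = (2, -1, -6.873).
  v is orthogonal to every row, so take v ∝ r_1 × r_2 = ((-1)·(-1) - (2)·(-5.873), (2)·(-1) - (-0.873)·(-1), (-0.873)·(-5.873) - (-1)·(-1)) ≈ (12.746, -2.873, 4.127).
  Let u = (12.746, -2.873, 4.127).
  ||u|| = √((12.746)² + (-2.873)² + (4.127)²) = √(187.746) ≈ 13.702,  v_1 = u/||u|| ≈ (0.9302, -0.2097, 0.3012) (||v_1|| = 1).

λ_1 = 9.873,  λ_2 = 4,  λ_3 = 2.127;  v_1 ≈ (0.9302, -0.2097, 0.3012)


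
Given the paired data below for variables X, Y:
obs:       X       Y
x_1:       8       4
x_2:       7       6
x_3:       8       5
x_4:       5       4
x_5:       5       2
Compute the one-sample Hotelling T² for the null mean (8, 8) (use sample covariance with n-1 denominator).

Step 1 — sample mean vector:
  mean(X) = (8 + 7 + 8 + 5 + 5) / 5 = 33/5 = 6.6
  mean(Y) = (4 + 6 + 5 + 4 + 2) / 5 = 21/5 = 4.2
  x̄ = (6.6, 4.2),  deviation x̄ - mu_0 = (6.6, 4.2) - (8, 8) = (-1.4, -3.8).

Step 2 — sample covariance matrix, S[i,j] = (1/(n-1)) · Σ_k (x_{k,i} - mean_i) · (x_{k,j} - mean_j), divisor n-1 = 4:
  S[X,X] = ((1.4)·(1.4) + (0.4)·(0.4) + (1.4)·(1.4) + (-1.6)·(-1.6) + (-1.6)·(-1.6)) / 4 = 9.2/4 = 2.3
  S[X,Y] = ((1.4)·(-0.2) + (0.4)·(1.8) + (1.4)·(0.8) + (-1.6)·(-0.2) + (-1.6)·(-2.2)) / 4 = 5.4/4 = 1.35
  S[Y,Y] = ((-0.2)·(-0.2) + (1.8)·(1.8) + (0.8)·(0.8) + (-0.2)·(-0.2) + (-2.2)·(-2.2)) / 4 = 8.8/4 = 2.2
  S = [[2.3, 1.35],
 [1.35, 2.2]].

Step 3 — invert S. det(S) = 2.3·2.2 - (1.35)² = 3.2375.
  S^{-1} = (1/det) · [[d, -b], [-b, a]] = [[0.6795, -0.417],
 [-0.417, 0.7104]].

Step 4 — quadratic form (x̄ - mu_0)^T · S^{-1} · (x̄ - mu_0):
  S^{-1} · (x̄ - mu_0) = (0.6332, -2.1158),
  (x̄ - mu_0)^T · [...] = (-1.4)·(0.6332) + (-3.8)·(-2.1158) = 7.1537.

Step 5 — scale by n: T² = 5 · 7.1537 = 35.7683.

T² ≈ 35.7683


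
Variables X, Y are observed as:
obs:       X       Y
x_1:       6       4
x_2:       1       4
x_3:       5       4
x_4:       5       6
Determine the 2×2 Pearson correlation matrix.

Step 1 — column means:
  mean(X) = (6 + 1 + 5 + 5) / 4 = 17/4 = 4.25
  mean(Y) = (4 + 4 + 4 + 6) / 4 = 18/4 = 4.5

Step 2 — sample variances and covariances s[i,j] = (1/(n-1)) · Σ_k (x_{k,i} - mean_i) · (x_{k,j} - mean_j), with n-1 = 3:
  s[X,X] = ((1.75)·(1.75) + (-3.25)·(-3.25) + (0.75)·(0.75) + (0.75)·(0.75)) / 3 = 14.75/3 = 4.9167
  s[X,Y] = ((1.75)·(-0.5) + (-3.25)·(-0.5) + (0.75)·(-0.5) + (0.75)·(1.5)) / 3 = 1.5/3 = 0.5
  s[Y,Y] = ((-0.5)·(-0.5) + (-0.5)·(-0.5) + (-0.5)·(-0.5) + (1.5)·(1.5)) / 3 = 3/3 = 1
  Sample standard deviations s_i = √(s[i,i]):
  s(X) = √(4.9167) = 2.2174
  s(Y) = √(1) = 1

Step 3 — r_{ij} = s_{ij} / (s_i · s_j):
  r[X,X] = 1 (diagonal).
  r[X,Y] = 0.5 / (2.2174 · 1) = 0.5 / 2.2174 = 0.2255
  r[Y,Y] = 1 (diagonal).

R is symmetric with unit diagonal. Assembling:

R = [[1, 0.2255],
 [0.2255, 1]]


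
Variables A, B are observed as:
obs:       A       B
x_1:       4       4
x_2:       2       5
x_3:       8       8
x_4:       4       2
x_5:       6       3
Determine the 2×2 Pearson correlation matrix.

Step 1 — column means:
  mean(A) = (4 + 2 + 8 + 4 + 6) / 5 = 24/5 = 4.8
  mean(B) = (4 + 5 + 8 + 2 + 3) / 5 = 22/5 = 4.4

Step 2 — sample variances and covariances s[i,j] = (1/(n-1)) · Σ_k (x_{k,i} - mean_i) · (x_{k,j} - mean_j), with n-1 = 4:
  s[A,A] = ((-0.8)·(-0.8) + (-2.8)·(-2.8) + (3.2)·(3.2) + (-0.8)·(-0.8) + (1.2)·(1.2)) / 4 = 20.8/4 = 5.2
  s[A,B] = ((-0.8)·(-0.4) + (-2.8)·(0.6) + (3.2)·(3.6) + (-0.8)·(-2.4) + (1.2)·(-1.4)) / 4 = 10.4/4 = 2.6
  s[B,B] = ((-0.4)·(-0.4) + (0.6)·(0.6) + (3.6)·(3.6) + (-2.4)·(-2.4) + (-1.4)·(-1.4)) / 4 = 21.2/4 = 5.3
  Sample standard deviations s_i = √(s[i,i]):
  s(A) = √(5.2) = 2.2804
  s(B) = √(5.3) = 2.3022

Step 3 — r_{ij} = s_{ij} / (s_i · s_j):
  r[A,A] = 1 (diagonal).
  r[A,B] = 2.6 / (2.2804 · 2.3022) = 2.6 / 5.2498 = 0.4953
  r[B,B] = 1 (diagonal).

R is symmetric with unit diagonal. Assembling:

R = [[1, 0.4953],
 [0.4953, 1]]


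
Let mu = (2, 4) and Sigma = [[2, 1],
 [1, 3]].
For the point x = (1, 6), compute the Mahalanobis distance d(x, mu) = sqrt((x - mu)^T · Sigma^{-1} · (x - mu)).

Step 1 — centre the observation: (x - mu) = (-1, 2).

Step 2 — invert Sigma. det(Sigma) = 2·3 - (1)² = 5.
  Sigma^{-1} = (1/det) · [[d, -b], [-b, a]] = [[0.6, -0.2],
 [-0.2, 0.4]].

Step 3 — form the quadratic (x - mu)^T · Sigma^{-1} · (x - mu):
  Sigma^{-1} · (x - mu) = (-1, 1).
  (x - mu)^T · [Sigma^{-1} · (x - mu)] = (-1)·(-1) + (2)·(1) = 3.

Step 4 — take square root: d = √(3) ≈ 1.7321.

d(x, mu) = √(3) ≈ 1.7321


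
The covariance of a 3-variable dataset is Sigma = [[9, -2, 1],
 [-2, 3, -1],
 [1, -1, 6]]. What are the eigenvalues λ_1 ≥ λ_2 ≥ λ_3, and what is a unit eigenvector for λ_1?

Step 1 — characteristic polynomial p(λ) = det(λI - Sigma) = λ³ - tr·λ² + c_1·λ - det, where tr = trace, c_1 = sum of the principal 2×2 minors, det = det(Sigma):
  tr = 9 + 3 + 6 = 18,
  c_1 = (9·3 - (-2)²) + (9·6 - (1)²) + (3·6 - (-1)²) = 23 + 53 + 17 = 93,
  det = 9·(3·6 - (-1)²) - (-2)·((-2)·6 - (-1)·(1)) + (1)·((-2)·(-1) - 3·(1)) = 9·(17) - (-2)·(-11) + (1)·(-1) = 130.
  So p(λ) = λ³ - 18λ² + 93λ - 130.
Step 2 — look for an integer root (rational root theorem: any rational root is an integer divisor of 130). Testing λ = 10:
  p(10) = 1000 - 1800 + 930 - 130 = 0  ✓
  Dividing out (λ - 10): p(λ) = (λ - 10)(λ² - 8λ + 13).
Step 3 — remaining eigenvalues from the quadratic λ² - 8λ + 13 = 0:
  Δ = 8² - 4·13 = 64 - 52 = 12,  λ = (8 ± √12)/2 = (8 ± 3.4641)/2 ≈ 5.7321 or 2.2679.
  Sorted: λ_1 = 10,  λ_2 = 5.7321,  λ_3 = 2.2679  (check: sum = 18 = tr ✓).

Step 4 — unit eigenvector for λ_1 = 10: v spans the null space of (Sigma - λ_1 I), whose rows are
  r_1 = (-1, -2, 1),  r_2 = (-2, -7, -1),  r_3 = (1, -1, -4).
  v is orthogonal to every row, so take v ∝ r_1 × r_2 = ((-2)·(-1) - (1)·(-7), (1)·(-2) - (-1)·(-1), (-1)·(-7) - (-2)·(-2)) = (9, -3, 3).
  Rescale (divide by 3): u = (3, -1, 1).
  ||u|| = √((3)² + (-1)² + (1)²) = √(11) ≈ 3.3166,  v_1 = u/||u|| ≈ (0.9045, -0.3015, 0.3015) (||v_1|| = 1).

λ_1 = 10,  λ_2 = 5.7321,  λ_3 = 2.2679;  v_1 ≈ (0.9045, -0.3015, 0.3015)


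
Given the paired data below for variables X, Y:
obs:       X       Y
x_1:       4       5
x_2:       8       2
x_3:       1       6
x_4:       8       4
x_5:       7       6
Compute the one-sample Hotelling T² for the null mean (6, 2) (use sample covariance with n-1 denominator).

Step 1 — sample mean vector:
  mean(X) = (4 + 8 + 1 + 8 + 7) / 5 = 28/5 = 5.6
  mean(Y) = (5 + 2 + 6 + 4 + 6) / 5 = 23/5 = 4.6
  x̄ = (5.6, 4.6),  deviation x̄ - mu_0 = (5.6, 4.6) - (6, 2) = (-0.4, 2.6).

Step 2 — sample covariance matrix, S[i,j] = (1/(n-1)) · Σ_k (x_{k,i} - mean_i) · (x_{k,j} - mean_j), divisor n-1 = 4:
  S[X,X] = ((-1.6)·(-1.6) + (2.4)·(2.4) + (-4.6)·(-4.6) + (2.4)·(2.4) + (1.4)·(1.4)) / 4 = 37.2/4 = 9.3
  S[X,Y] = ((-1.6)·(0.4) + (2.4)·(-2.6) + (-4.6)·(1.4) + (2.4)·(-0.6) + (1.4)·(1.4)) / 4 = -12.8/4 = -3.2
  S[Y,Y] = ((0.4)·(0.4) + (-2.6)·(-2.6) + (1.4)·(1.4) + (-0.6)·(-0.6) + (1.4)·(1.4)) / 4 = 11.2/4 = 2.8
  S = [[9.3, -3.2],
 [-3.2, 2.8]].

Step 3 — invert S. det(S) = 9.3·2.8 - (-3.2)² = 15.8.
  S^{-1} = (1/det) · [[d, -b], [-b, a]] = [[0.1772, 0.2025],
 [0.2025, 0.5886]].

Step 4 — quadratic form (x̄ - mu_0)^T · S^{-1} · (x̄ - mu_0):
  S^{-1} · (x̄ - mu_0) = (0.4557, 1.4494),
  (x̄ - mu_0)^T · [...] = (-0.4)·(0.4557) + (2.6)·(1.4494) = 3.5861.

Step 5 — scale by n: T² = 5 · 3.5861 = 17.9304.

T² ≈ 17.9304


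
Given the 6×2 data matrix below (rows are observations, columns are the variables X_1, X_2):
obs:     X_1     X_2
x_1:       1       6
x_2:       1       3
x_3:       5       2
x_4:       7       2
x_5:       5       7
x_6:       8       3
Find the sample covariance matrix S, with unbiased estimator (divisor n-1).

Step 1 — column means:
  mean(X_1) = (1 + 1 + 5 + 7 + 5 + 8) / 6 = 27/6 = 4.5
  mean(X_2) = (6 + 3 + 2 + 2 + 7 + 3) / 6 = 23/6 = 3.8333

Step 2 — sample covariance S[i,j] = (1/(n-1)) · Σ_k (x_{k,i} - mean_i) · (x_{k,j} - mean_j), with n-1 = 5.
  S[X_1,X_1] = ((-3.5)·(-3.5) + (-3.5)·(-3.5) + (0.5)·(0.5) + (2.5)·(2.5) + (0.5)·(0.5) + (3.5)·(3.5)) / 5 = 43.5/5 = 8.7
  S[X_1,X_2] = ((-3.5)·(2.1667) + (-3.5)·(-0.8333) + (0.5)·(-1.8333) + (2.5)·(-1.8333) + (0.5)·(3.1667) + (3.5)·(-0.8333)) / 5 = -11.5/5 = -2.3
  S[X_2,X_2] = ((2.1667)·(2.1667) + (-0.8333)·(-0.8333) + (-1.8333)·(-1.8333) + (-1.8333)·(-1.8333) + (3.1667)·(3.1667) + (-0.8333)·(-0.8333)) / 5 = 22.8333/5 = 4.5667

S is symmetric (S[j,i] = S[i,j]). Assembling:

S = [[8.7, -2.3],
 [-2.3, 4.5667]]


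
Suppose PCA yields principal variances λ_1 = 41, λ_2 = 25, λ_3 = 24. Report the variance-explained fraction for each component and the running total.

Step 1 — total variance = trace(Sigma) = Σ λ_i = 41 + 25 + 24 = 90.

Step 2 — fraction explained by component i = λ_i / Σ λ:
  PC1: 41/90 = 0.4556
  PC2: 25/90 = 0.2778
  PC3: 24/90 = 0.2667

Step 3 — cumulative fraction after k components = (λ_1 + ... + λ_k) / Σ λ:
  k = 1: 41/90 = 0.4556
  k = 2: (41 + 25)/90 = 66/90 = 0.7333
  k = 3: (41 + 25 + 24)/90 = 90/90 = 1

Summary (fraction, with percent):

explained: PC1 0.4556 (45.56%), PC2 0.2778 (27.78%), PC3 0.2667 (26.67%);  cumulative: 0.4556, 0.7333, 1


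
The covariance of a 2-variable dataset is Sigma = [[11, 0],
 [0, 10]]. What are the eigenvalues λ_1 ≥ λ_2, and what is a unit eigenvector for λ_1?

Step 1 — characteristic polynomial of 2×2 Sigma:
  det(Sigma - λI) = λ² - trace · λ + det = 0.
  trace = 11 + 10 = 21, det = 11·10 - (0)² = 110.
Step 2 — discriminant:
  Δ = trace² - 4·det = 441 - 440 = 1.
Step 3 — eigenvalues:
  λ = (trace ± √Δ)/2 = (21 ± 1)/2,
  λ_1 = 11,  λ_2 = 10.

Step 4 — unit eigenvector for λ_1: Sigma is diagonal, so its eigenvectors are the coordinate axes. λ_1 = 11 is the diagonal entry on the first coordinate axis, hence
  v_1 = (1, 0) (||v_1|| = 1).

λ_1 = 11,  λ_2 = 10;  v_1 ≈ (1, 0)


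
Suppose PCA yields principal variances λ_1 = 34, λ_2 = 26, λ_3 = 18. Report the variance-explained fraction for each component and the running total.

Step 1 — total variance = trace(Sigma) = Σ λ_i = 34 + 26 + 18 = 78.

Step 2 — fraction explained by component i = λ_i / Σ λ:
  PC1: 34/78 = 0.4359
  PC2: 26/78 = 0.3333
  PC3: 18/78 = 0.2308

Step 3 — cumulative fraction after k components = (λ_1 + ... + λ_k) / Σ λ:
  k = 1: 34/78 = 0.4359
  k = 2: (34 + 26)/78 = 60/78 = 0.7692
  k = 3: (34 + 26 + 18)/78 = 78/78 = 1

Summary (fraction, with percent):

explained: PC1 0.4359 (43.59%), PC2 0.3333 (33.33%), PC3 0.2308 (23.08%);  cumulative: 0.4359, 0.7692, 1


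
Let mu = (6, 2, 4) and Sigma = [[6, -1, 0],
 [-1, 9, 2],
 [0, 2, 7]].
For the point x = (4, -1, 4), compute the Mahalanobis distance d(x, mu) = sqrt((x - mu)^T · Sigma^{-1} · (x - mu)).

Step 1 — centre the observation: (x - mu) = (-2, -3, 0).

Step 2 — invert Sigma (cofactor / det for 3×3, or solve directly):
  Sigma^{-1} = [[0.17, 0.0202, -0.0058],
 [0.0202, 0.121, -0.0346],
 [-0.0058, -0.0346, 0.1527]].

Step 3 — form the quadratic (x - mu)^T · Sigma^{-1} · (x - mu):
  Sigma^{-1} · (x - mu) = (-0.4006, -0.4035, 0.1153).
  (x - mu)^T · [Sigma^{-1} · (x - mu)] = (-2)·(-0.4006) + (-3)·(-0.4035) + (0)·(0.1153) = 2.0115.

Step 4 — take square root: d = √(2.0115) ≈ 1.4183.

d(x, mu) = √(2.0115) ≈ 1.4183


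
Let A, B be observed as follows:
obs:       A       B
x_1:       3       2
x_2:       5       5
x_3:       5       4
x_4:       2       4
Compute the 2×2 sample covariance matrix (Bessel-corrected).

Step 1 — column means:
  mean(A) = (3 + 5 + 5 + 2) / 4 = 15/4 = 3.75
  mean(B) = (2 + 5 + 4 + 4) / 4 = 15/4 = 3.75

Step 2 — sample covariance S[i,j] = (1/(n-1)) · Σ_k (x_{k,i} - mean_i) · (x_{k,j} - mean_j), with n-1 = 3.
  S[A,A] = ((-0.75)·(-0.75) + (1.25)·(1.25) + (1.25)·(1.25) + (-1.75)·(-1.75)) / 3 = 6.75/3 = 2.25
  S[A,B] = ((-0.75)·(-1.75) + (1.25)·(1.25) + (1.25)·(0.25) + (-1.75)·(0.25)) / 3 = 2.75/3 = 0.9167
  S[B,B] = ((-1.75)·(-1.75) + (1.25)·(1.25) + (0.25)·(0.25) + (0.25)·(0.25)) / 3 = 4.75/3 = 1.5833

S is symmetric (S[j,i] = S[i,j]). Assembling:

S = [[2.25, 0.9167],
 [0.9167, 1.5833]]


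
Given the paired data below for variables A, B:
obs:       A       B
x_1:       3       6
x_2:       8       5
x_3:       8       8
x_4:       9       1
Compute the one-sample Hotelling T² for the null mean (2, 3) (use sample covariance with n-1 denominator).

Step 1 — sample mean vector:
  mean(A) = (3 + 8 + 8 + 9) / 4 = 28/4 = 7
  mean(B) = (6 + 5 + 8 + 1) / 4 = 20/4 = 5
  x̄ = (7, 5),  deviation x̄ - mu_0 = (7, 5) - (2, 3) = (5, 2).

Step 2 — sample covariance matrix, S[i,j] = (1/(n-1)) · Σ_k (x_{k,i} - mean_i) · (x_{k,j} - mean_j), divisor n-1 = 3:
  S[A,A] = ((-4)·(-4) + (1)·(1) + (1)·(1) + (2)·(2)) / 3 = 22/3 = 7.3333
  S[A,B] = ((-4)·(1) + (1)·(0) + (1)·(3) + (2)·(-4)) / 3 = -9/3 = -3
  S[B,B] = ((1)·(1) + (0)·(0) + (3)·(3) + (-4)·(-4)) / 3 = 26/3 = 8.6667
  S = [[7.3333, -3],
 [-3, 8.6667]].

Step 3 — invert S. det(S) = 7.3333·8.6667 - (-3)² = 54.5556.
  S^{-1} = (1/det) · [[d, -b], [-b, a]] = [[0.1589, 0.055],
 [0.055, 0.1344]].

Step 4 — quadratic form (x̄ - mu_0)^T · S^{-1} · (x̄ - mu_0):
  S^{-1} · (x̄ - mu_0) = (0.9043, 0.5438),
  (x̄ - mu_0)^T · [...] = (5)·(0.9043) + (2)·(0.5438) = 5.609.

Step 5 — scale by n: T² = 4 · 5.609 = 22.4358.

T² ≈ 22.4358


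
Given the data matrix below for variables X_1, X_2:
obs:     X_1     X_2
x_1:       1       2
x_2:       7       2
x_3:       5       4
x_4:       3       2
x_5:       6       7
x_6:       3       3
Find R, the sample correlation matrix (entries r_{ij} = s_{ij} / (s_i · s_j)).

Step 1 — column means:
  mean(X_1) = (1 + 7 + 5 + 3 + 6 + 3) / 6 = 25/6 = 4.1667
  mean(X_2) = (2 + 2 + 4 + 2 + 7 + 3) / 6 = 20/6 = 3.3333

Step 2 — sample variances and covariances s[i,j] = (1/(n-1)) · Σ_k (x_{k,i} - mean_i) · (x_{k,j} - mean_j), with n-1 = 5:
  s[X_1,X_1] = ((-3.1667)·(-3.1667) + (2.8333)·(2.8333) + (0.8333)·(0.8333) + (-1.1667)·(-1.1667) + (1.8333)·(1.8333) + (-1.1667)·(-1.1667)) / 5 = 24.8333/5 = 4.9667
  s[X_1,X_2] = ((-3.1667)·(-1.3333) + (2.8333)·(-1.3333) + (0.8333)·(0.6667) + (-1.1667)·(-1.3333) + (1.8333)·(3.6667) + (-1.1667)·(-0.3333)) / 5 = 9.6667/5 = 1.9333
  s[X_2,X_2] = ((-1.3333)·(-1.3333) + (-1.3333)·(-1.3333) + (0.6667)·(0.6667) + (-1.3333)·(-1.3333) + (3.6667)·(3.6667) + (-0.3333)·(-0.3333)) / 5 = 19.3333/5 = 3.8667
  Sample standard deviations s_i = √(s[i,i]):
  s(X_1) = √(4.9667) = 2.2286
  s(X_2) = √(3.8667) = 1.9664

Step 3 — r_{ij} = s_{ij} / (s_i · s_j):
  r[X_1,X_1] = 1 (diagonal).
  r[X_1,X_2] = 1.9333 / (2.2286 · 1.9664) = 1.9333 / 4.3823 = 0.4412
  r[X_2,X_2] = 1 (diagonal).

R is symmetric with unit diagonal. Assembling:

R = [[1, 0.4412],
 [0.4412, 1]]


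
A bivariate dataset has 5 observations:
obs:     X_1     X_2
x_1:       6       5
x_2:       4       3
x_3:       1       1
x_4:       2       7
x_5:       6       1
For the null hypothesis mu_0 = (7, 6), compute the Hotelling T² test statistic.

Step 1 — sample mean vector:
  mean(X_1) = (6 + 4 + 1 + 2 + 6) / 5 = 19/5 = 3.8
  mean(X_2) = (5 + 3 + 1 + 7 + 1) / 5 = 17/5 = 3.4
  x̄ = (3.8, 3.4),  deviation x̄ - mu_0 = (3.8, 3.4) - (7, 6) = (-3.2, -2.6).

Step 2 — sample covariance matrix, S[i,j] = (1/(n-1)) · Σ_k (x_{k,i} - mean_i) · (x_{k,j} - mean_j), divisor n-1 = 4:
  S[X_1,X_1] = ((2.2)·(2.2) + (0.2)·(0.2) + (-2.8)·(-2.8) + (-1.8)·(-1.8) + (2.2)·(2.2)) / 4 = 20.8/4 = 5.2
  S[X_1,X_2] = ((2.2)·(1.6) + (0.2)·(-0.4) + (-2.8)·(-2.4) + (-1.8)·(3.6) + (2.2)·(-2.4)) / 4 = -1.6/4 = -0.4
  S[X_2,X_2] = ((1.6)·(1.6) + (-0.4)·(-0.4) + (-2.4)·(-2.4) + (3.6)·(3.6) + (-2.4)·(-2.4)) / 4 = 27.2/4 = 6.8
  S = [[5.2, -0.4],
 [-0.4, 6.8]].

Step 3 — invert S. det(S) = 5.2·6.8 - (-0.4)² = 35.2.
  S^{-1} = (1/det) · [[d, -b], [-b, a]] = [[0.1932, 0.0114],
 [0.0114, 0.1477]].

Step 4 — quadratic form (x̄ - mu_0)^T · S^{-1} · (x̄ - mu_0):
  S^{-1} · (x̄ - mu_0) = (-0.6477, -0.4205),
  (x̄ - mu_0)^T · [...] = (-3.2)·(-0.6477) + (-2.6)·(-0.4205) = 3.1659.

Step 5 — scale by n: T² = 5 · 3.1659 = 15.8295.

T² ≈ 15.8295


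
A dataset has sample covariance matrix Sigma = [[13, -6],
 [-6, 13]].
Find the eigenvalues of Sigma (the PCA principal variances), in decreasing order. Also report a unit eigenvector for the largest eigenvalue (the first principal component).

Step 1 — characteristic polynomial of 2×2 Sigma:
  det(Sigma - λI) = λ² - trace · λ + det = 0.
  trace = 13 + 13 = 26, det = 13·13 - (-6)² = 133.
Step 2 — discriminant:
  Δ = trace² - 4·det = 676 - 532 = 144.
Step 3 — eigenvalues:
  λ = (trace ± √Δ)/2 = (26 ± 12)/2,
  λ_1 = 19,  λ_2 = 7.

Step 4 — unit eigenvector for λ_1: solve (Sigma - λ_1 I)v = 0. First row:
  (13 - 19)·v_x + (-6)·v_y = 0, i.e. (-6)·v_x + (-6)·v_y = 0,
  so v ∝ (b, λ_1 - a) = (-6, 6); multiply by -1 so the first entry is positive: u = (6, -6).
  ||u|| = √((6)² + (-6)²) = √(72) ≈ 8.4853,
  v_1 = u/||u|| ≈ (0.7071, -0.7071) (||v_1|| = 1).

λ_1 = 19,  λ_2 = 7;  v_1 ≈ (0.7071, -0.7071)


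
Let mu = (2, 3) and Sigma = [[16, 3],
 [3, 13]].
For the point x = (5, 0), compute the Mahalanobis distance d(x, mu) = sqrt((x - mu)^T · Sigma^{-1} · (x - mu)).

Step 1 — centre the observation: (x - mu) = (3, -3).

Step 2 — invert Sigma. det(Sigma) = 16·13 - (3)² = 199.
  Sigma^{-1} = (1/det) · [[d, -b], [-b, a]] = [[0.0653, -0.0151],
 [-0.0151, 0.0804]].

Step 3 — form the quadratic (x - mu)^T · Sigma^{-1} · (x - mu):
  Sigma^{-1} · (x - mu) = (0.2412, -0.2864).
  (x - mu)^T · [Sigma^{-1} · (x - mu)] = (3)·(0.2412) + (-3)·(-0.2864) = 1.5829.

Step 4 — take square root: d = √(1.5829) ≈ 1.2581.

d(x, mu) = √(1.5829) ≈ 1.2581


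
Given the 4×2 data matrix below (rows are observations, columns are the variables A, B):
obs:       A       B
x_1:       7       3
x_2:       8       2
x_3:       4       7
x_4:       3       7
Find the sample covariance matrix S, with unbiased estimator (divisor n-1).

Step 1 — column means:
  mean(A) = (7 + 8 + 4 + 3) / 4 = 22/4 = 5.5
  mean(B) = (3 + 2 + 7 + 7) / 4 = 19/4 = 4.75

Step 2 — sample covariance S[i,j] = (1/(n-1)) · Σ_k (x_{k,i} - mean_i) · (x_{k,j} - mean_j), with n-1 = 3.
  S[A,A] = ((1.5)·(1.5) + (2.5)·(2.5) + (-1.5)·(-1.5) + (-2.5)·(-2.5)) / 3 = 17/3 = 5.6667
  S[A,B] = ((1.5)·(-1.75) + (2.5)·(-2.75) + (-1.5)·(2.25) + (-2.5)·(2.25)) / 3 = -18.5/3 = -6.1667
  S[B,B] = ((-1.75)·(-1.75) + (-2.75)·(-2.75) + (2.25)·(2.25) + (2.25)·(2.25)) / 3 = 20.75/3 = 6.9167

S is symmetric (S[j,i] = S[i,j]). Assembling:

S = [[5.6667, -6.1667],
 [-6.1667, 6.9167]]


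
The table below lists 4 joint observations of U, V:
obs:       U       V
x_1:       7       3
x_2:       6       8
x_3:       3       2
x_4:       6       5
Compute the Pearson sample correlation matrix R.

Step 1 — column means:
  mean(U) = (7 + 6 + 3 + 6) / 4 = 22/4 = 5.5
  mean(V) = (3 + 8 + 2 + 5) / 4 = 18/4 = 4.5

Step 2 — sample variances and covariances s[i,j] = (1/(n-1)) · Σ_k (x_{k,i} - mean_i) · (x_{k,j} - mean_j), with n-1 = 3:
  s[U,U] = ((1.5)·(1.5) + (0.5)·(0.5) + (-2.5)·(-2.5) + (0.5)·(0.5)) / 3 = 9/3 = 3
  s[U,V] = ((1.5)·(-1.5) + (0.5)·(3.5) + (-2.5)·(-2.5) + (0.5)·(0.5)) / 3 = 6/3 = 2
  s[V,V] = ((-1.5)·(-1.5) + (3.5)·(3.5) + (-2.5)·(-2.5) + (0.5)·(0.5)) / 3 = 21/3 = 7
  Sample standard deviations s_i = √(s[i,i]):
  s(U) = √(3) = 1.7321
  s(V) = √(7) = 2.6458

Step 3 — r_{ij} = s_{ij} / (s_i · s_j):
  r[U,U] = 1 (diagonal).
  r[U,V] = 2 / (1.7321 · 2.6458) = 2 / 4.5826 = 0.4364
  r[V,V] = 1 (diagonal).

R is symmetric with unit diagonal. Assembling:

R = [[1, 0.4364],
 [0.4364, 1]]
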